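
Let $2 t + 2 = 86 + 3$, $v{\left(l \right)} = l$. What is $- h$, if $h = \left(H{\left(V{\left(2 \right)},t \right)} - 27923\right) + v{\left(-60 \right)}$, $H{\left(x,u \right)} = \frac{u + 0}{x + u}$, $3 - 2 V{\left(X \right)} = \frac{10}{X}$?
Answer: $\frac{2378468}{85} \approx 27982.0$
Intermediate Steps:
$t = \frac{87}{2}$ ($t = -1 + \frac{86 + 3}{2} = -1 + \frac{1}{2} \cdot 89 = -1 + \frac{89}{2} = \frac{87}{2} \approx 43.5$)
$V{\left(X \right)} = \frac{3}{2} - \frac{5}{X}$ ($V{\left(X \right)} = \frac{3}{2} - \frac{10 \frac{1}{X}}{2} = \frac{3}{2} - \frac{5}{X}$)
$H{\left(x,u \right)} = \frac{u}{u + x}$
$h = - \frac{2378468}{85}$ ($h = \left(\frac{87}{2 \left(\frac{87}{2} + \left(\frac{3}{2} - \frac{5}{2}\right)\right)} - 27923\right) - 60 = \left(\frac{87}{2 \left(\frac{87}{2} - 1\right)} - 27923\right) - 60 = \left(\frac{87}{2 \cdot \frac{85}{2}} - 27923\right) - 60 = \left(\frac{87}{2} \cdot \frac{2}{85} - 27923\right) - 60 = \left(\frac{87}{85} - 27923\right) - 60 = - \frac{2373368}{85} - 60 = - \frac{2378468}{85} \approx -27982.0$)
$- h = \left(-1\right) \left(- \frac{2378468}{85}\right) = \frac{2378468}{85}$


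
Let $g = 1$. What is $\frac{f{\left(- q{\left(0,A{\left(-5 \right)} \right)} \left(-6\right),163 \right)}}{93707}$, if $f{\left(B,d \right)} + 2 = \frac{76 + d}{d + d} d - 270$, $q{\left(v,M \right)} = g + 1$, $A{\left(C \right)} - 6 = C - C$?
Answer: $- \frac{305}{187414} \approx -0.0016274$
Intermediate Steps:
$A{\left(C \right)} = 6$ ($A{\left(C \right)} = 6 + \left(C - C\right) = 6 + 0 = 6$)
$q{\left(v,M \right)} = 2$ ($q{\left(v,M \right)} = 1 + 1 = 2$)
$f{\left(B,d \right)} = -234 + \frac{d}{2}$ ($f{\left(B,d \right)} = -2 + \left(\frac{76 + d}{d + d} d - 270\right) = -2 + \left(\frac{76 + d}{2 d} d - 270\right) = -2 + \left(\left(38 + \frac{d}{2}\right) - 270\right) = -2 + \left(-232 + \frac{d}{2}\right) = -234 + \frac{d}{2}$)
$\frac{f{\left(- q{\left(0,A{\left(-5 \right)} \right)} \left(-6\right),163 \right)}}{93707} = \frac{-234 + \frac{1}{2} \cdot 163}{93707} = \left(-234 + \frac{163}{2}\right) \frac{1}{93707} = \left(- \frac{305}{2}\right) \frac{1}{93707} = - \frac{305}{187414}$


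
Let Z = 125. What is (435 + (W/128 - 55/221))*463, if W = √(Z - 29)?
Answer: 44485040/221 + 463*√6/32 ≈ 2.0133e+5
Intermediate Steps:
W = 4*√6 (W = √(125 - 29) = √96 = 4*√6 ≈ 9.7980)
(435 + (W/128 - 55/221))*463 = (435 + ((4*√6)/128 - 55/221))*463 = (435 + ((4*√6)*(1/128) - 55*1/221))*463 = (435 + (√6/32 - 55/221))*463 = (435 + (-55/221 + √6/32))*463 = (96080/221 + √6/32)*463 = 44485040/221 + 463*√6/32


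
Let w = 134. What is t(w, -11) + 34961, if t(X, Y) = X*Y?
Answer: 33487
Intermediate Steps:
t(w, -11) + 34961 = 134*(-11) + 34961 = -1474 + 34961 = 33487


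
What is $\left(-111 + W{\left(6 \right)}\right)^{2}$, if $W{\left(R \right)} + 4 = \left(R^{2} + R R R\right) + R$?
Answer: $20449$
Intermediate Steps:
$W{\left(R \right)} = -4 + R + R^{2} + R^{3}$ ($W{\left(R \right)} = -4 + \left(\left(R^{2} + R R R\right) + R\right) = -4 + \left(\left(R^{2} + R^{2} R\right) + R\right) = -4 + \left(\left(R^{2} + R^{3}\right) + R\right) = -4 + \left(R + R^{2} + R^{3}\right) = -4 + R + R^{2} + R^{3}$)
$\left(-111 + W{\left(6 \right)}\right)^{2} = \left(-111 + \left(-4 + 6 + 6^{2} + 6^{3}\right)\right)^{2} = \left(-111 + \left(-4 + 6 + 36 + 216\right)\right)^{2} = \left(-111 + 254\right)^{2} = 143^{2} = 20449$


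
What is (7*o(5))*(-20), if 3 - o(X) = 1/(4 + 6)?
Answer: -406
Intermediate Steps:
o(X) = 29/10 (o(X) = 3 - 1/(4 + 6) = 3 - 1/10 = 3 - 1*⅒ = 3 - ⅒ = 29/10)
(7*o(5))*(-20) = (7*(29/10))*(-20) = (203/10)*(-20) = -406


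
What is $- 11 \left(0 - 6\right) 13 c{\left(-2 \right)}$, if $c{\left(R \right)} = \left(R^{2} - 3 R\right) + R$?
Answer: $6864$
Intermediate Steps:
$c{\left(R \right)} = R^{2} - 2 R$
$- 11 \left(0 - 6\right) 13 c{\left(-2 \right)} = - 11 \left(0 - 6\right) 13 \left(- 2 \left(-2 - 2\right)\right) = - 11 \left(0 - 6\right) 13 \left(\left(-2\right) \left(-4\right)\right) = - 11 \left(\left(-6\right) 13\right) 8 = \left(-11\right) \left(-78\right) 8 = 858 \cdot 8 = 6864$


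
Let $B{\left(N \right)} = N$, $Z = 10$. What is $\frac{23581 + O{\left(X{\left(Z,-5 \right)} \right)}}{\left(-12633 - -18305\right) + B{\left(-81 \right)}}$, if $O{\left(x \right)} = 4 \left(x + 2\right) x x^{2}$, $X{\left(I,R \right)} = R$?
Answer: $\frac{25081}{5591} \approx 4.486$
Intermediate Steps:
$O{\left(x \right)} = 4 x^{3} \left(2 + x\right)$ ($O{\left(x \right)} = 4 \left(2 + x\right) x x^{2} = 4 x \left(2 + x\right) x^{2} = 4 x^{3} \left(2 + x\right)$)
$\frac{23581 + O{\left(X{\left(Z,-5 \right)} \right)}}{\left(-12633 - -18305\right) + B{\left(-81 \right)}} = \frac{23581 + 4 \left(-5\right)^{3} \left(2 - 5\right)}{\left(-12633 - -18305\right) - 81} = \frac{23581 + 4 \left(-125\right) \left(-3\right)}{\left(-12633 + 18305\right) - 81} = \frac{23581 + 1500}{5672 - 81} = \frac{25081}{5591}$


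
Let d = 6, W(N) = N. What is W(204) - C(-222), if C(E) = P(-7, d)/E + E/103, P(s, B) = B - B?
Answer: 21234/103 ≈ 206.16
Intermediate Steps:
P(s, B) = 0
C(E) = E/103 (C(E) = 0/E + E/103 = 0 + E*(1/103) = 0 + E/103 = E/103)
W(204) - C(-222) = 204 - (-222)/103 = 204 - 1*(-222/103) = 204 + 222/103 = 21234/103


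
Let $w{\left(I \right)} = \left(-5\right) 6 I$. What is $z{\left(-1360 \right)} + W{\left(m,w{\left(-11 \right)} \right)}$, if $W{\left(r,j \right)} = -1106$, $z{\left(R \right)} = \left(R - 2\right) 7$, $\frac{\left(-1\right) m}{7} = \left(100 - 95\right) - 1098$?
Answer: $-10640$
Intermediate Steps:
$m = 7651$ ($m = - 7 \left(\left(100 - 95\right) - 1098\right) = - 7 \left(5 - 1098\right) = \left(-7\right) \left(-1093\right) = 7651$)
$w{\left(I \right)} = - 30 I$
$z{\left(R \right)} = -14 + 7 R$ ($z{\left(R \right)} = \left(-2 + R\right) 7 = -14 + 7 R$)
$z{\left(-1360 \right)} + W{\left(m,w{\left(-11 \right)} \right)} = \left(-14 + 7 \left(-1360\right)\right) - 1106 = \left(-14 - 9520\right) - 1106 = -9534 - 1106 = -10640$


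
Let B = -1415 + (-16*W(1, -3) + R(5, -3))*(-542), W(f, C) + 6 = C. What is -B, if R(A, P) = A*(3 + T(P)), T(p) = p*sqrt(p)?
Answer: 87593 - 8130*I*sqrt(3) ≈ 87593.0 - 14082.0*I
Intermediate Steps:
W(f, C) = -6 + C
T(p) = p**(3/2)
R(A, P) = A*(3 + P**(3/2))
B = -87593 + 8130*I*sqrt(3) (B = -1415 + (-16*(-6 - 3) + 5*(3 + (-3)**(3/2)))*(-542) = -1415 + (-16*(-9) + 5*(3 - 3*I*sqrt(3)))*(-542) = -1415 + (144 + (15 - 15*I*sqrt(3)))*(-542) = -1415 + (159 - 15*I*sqrt(3))*(-542) = -1415 + (-86178 + 8130*I*sqrt(3)) = -87593 + 8130*I*sqrt(3) ≈ -87593.0 + 14082.0*I)
-B = -(-87593 + 8130*I*sqrt(3)) = 87593 - 8130*I*sqrt(3)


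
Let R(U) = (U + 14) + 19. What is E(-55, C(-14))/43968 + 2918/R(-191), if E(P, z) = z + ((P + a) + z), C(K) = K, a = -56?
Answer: -64160293/3473472 ≈ -18.472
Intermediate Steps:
E(P, z) = -56 + P + 2*z (E(P, z) = z + ((P - 56) + z) = z + ((-56 + P) + z) = z + (-56 + P + z) = -56 + P + 2*z)
R(U) = 33 + U (R(U) = (14 + U) + 19 = 33 + U)
E(-55, C(-14))/43968 + 2918/R(-191) = (-56 - 55 + 2*(-14))/43968 + 2918/(33 - 191) = (-56 - 55 - 28)*(1/43968) + 2918/(-158) = -139*1/43968 + 2918*(-1/158) = -139/43968 - 1459/79 = -64160293/3473472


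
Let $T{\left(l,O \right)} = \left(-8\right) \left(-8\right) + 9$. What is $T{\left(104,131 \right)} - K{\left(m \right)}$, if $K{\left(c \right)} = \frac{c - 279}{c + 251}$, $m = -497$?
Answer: $\frac{8591}{123} \approx 69.846$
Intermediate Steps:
$T{\left(l,O \right)} = 73$ ($T{\left(l,O \right)} = 64 + 9 = 73$)
$K{\left(c \right)} = \frac{-279 + c}{251 + c}$
$T{\left(104,131 \right)} - K{\left(m \right)} = 73 - \frac{-279 - 497}{251 - 497} = 73 - \frac{1}{-246} \left(-776\right) = 73 - \left(- \frac{1}{246}\right) \left(-776\right) = 73 - \frac{388}{123} = \frac{8591}{123}$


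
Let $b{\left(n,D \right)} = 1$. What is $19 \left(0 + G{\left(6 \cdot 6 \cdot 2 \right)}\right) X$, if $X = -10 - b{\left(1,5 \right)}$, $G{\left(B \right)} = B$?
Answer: $-15048$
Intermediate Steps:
$X = -11$ ($X = -10 - 1 = -11$)
$19 \left(0 + G{\left(6 \cdot 6 \cdot 2 \right)}\right) X = 19 \left(0 + 6 \cdot 6 \cdot 2\right) \left(-11\right) = 19 \left(0 + 36 \cdot 2\right) \left(-11\right) = 19 \left(0 + 72\right) \left(-11\right) = 19 \cdot 72 \left(-11\right) = 1368 \left(-11\right) = -15048$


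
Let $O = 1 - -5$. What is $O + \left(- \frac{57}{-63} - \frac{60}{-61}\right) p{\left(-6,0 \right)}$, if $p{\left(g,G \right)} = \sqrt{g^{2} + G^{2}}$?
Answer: $\frac{7400}{427} \approx 17.33$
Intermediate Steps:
$p{\left(g,G \right)} = \sqrt{G^{2} + g^{2}}$
$O = 6$ ($O = 1 + 5 = 6$)
$O + \left(- \frac{57}{-63} - \frac{60}{-61}\right) p{\left(-6,0 \right)} = 6 + \left(- \frac{57}{-63} - \frac{60}{-61}\right) \sqrt{0^{2} + \left(-6\right)^{2}} = 6 + \left(\left(-57\right) \left(- \frac{1}{63}\right) - - \frac{60}{61}\right) \sqrt{0 + 36} = 6 + \left(\frac{19}{21} + \frac{60}{61}\right) \sqrt{36} = 6 + \frac{2419}{1281} \cdot 6 = 6 + \frac{4838}{427} = \frac{7400}{427}$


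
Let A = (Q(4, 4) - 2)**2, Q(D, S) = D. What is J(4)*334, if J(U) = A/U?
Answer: 334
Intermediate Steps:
A = 4 (A = (4 - 2)**2 = 2**2 = 4)
J(U) = 4/U
J(4)*334 = (4/4)*334 = (4*(1/4))*334 = 1*334 = 334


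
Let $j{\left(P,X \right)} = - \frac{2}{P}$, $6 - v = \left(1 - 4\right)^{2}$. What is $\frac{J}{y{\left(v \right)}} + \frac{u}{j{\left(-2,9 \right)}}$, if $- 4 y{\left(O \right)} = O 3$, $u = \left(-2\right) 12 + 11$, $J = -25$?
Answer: $- \frac{217}{9} \approx -24.111$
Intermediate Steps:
$v = -3$ ($v = 6 - \left(1 - 4\right)^{2} = 6 - \left(-3\right)^{2} = 6 - 9 = -3$)
$u = -13$ ($u = -24 + 11 = -13$)
$y{\left(O \right)} = - \frac{3 O}{4}$ ($y{\left(O \right)} = - \frac{O 3}{4} = - \frac{3 O}{4}$)
$\frac{J}{y{\left(v \right)}} + \frac{u}{j{\left(-2,9 \right)}} = - \frac{25}{\left(- \frac{3}{4}\right) \left(-3\right)} - \frac{13}{\left(-2\right) \frac{1}{-2}} = - \frac{25}{\frac{9}{4}} - \frac{13}{\left(-2\right) \left(- \frac{1}{2}\right)} = \left(-25\right) \frac{4}{9} - \frac{13}{1} = - \frac{100}{9} - 13 = - \frac{217}{9}$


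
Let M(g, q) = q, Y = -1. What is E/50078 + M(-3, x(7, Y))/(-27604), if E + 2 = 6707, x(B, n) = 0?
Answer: 6705/50078 ≈ 0.13389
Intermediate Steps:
E = 6705 (E = -2 + 6707 = 6705)
E/50078 + M(-3, x(7, Y))/(-27604) = 6705/50078 + 0/(-27604) = 6705*(1/50078) + 0*(-1/27604) = 6705/50078 + 0 = 6705/50078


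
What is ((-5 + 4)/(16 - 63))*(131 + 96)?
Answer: 227/47 ≈ 4.8298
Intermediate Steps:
((-5 + 4)/(16 - 63))*(131 + 96) = -1/(-47)*227 = -1*(-1/47)*227 = (1/47)*227 = 227/47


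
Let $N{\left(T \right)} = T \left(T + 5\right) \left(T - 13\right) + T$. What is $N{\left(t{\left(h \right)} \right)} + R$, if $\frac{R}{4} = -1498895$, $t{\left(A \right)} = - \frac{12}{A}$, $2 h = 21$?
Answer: $- \frac{2056462948}{343} \approx -5.9955 \cdot 10^{6}$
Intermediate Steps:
$h = \frac{21}{2}$ ($h = \frac{1}{2} \cdot 21 = \frac{21}{2} \approx 10.5$)
$R = -5995580$ ($R = 4 \left(-1498895\right) = -5995580$)
$N{\left(T \right)} = T + T \left(-13 + T\right) \left(5 + T\right)$ ($N{\left(T \right)} = T \left(5 + T\right) \left(-13 + T\right) + T = T \left(-13 + T\right) \left(5 + T\right) + T = T + T \left(-13 + T\right) \left(5 + T\right)$)
$N{\left(t{\left(h \right)} \right)} + R = - \frac{12}{\frac{21}{2}} \left(-64 + \left(- \frac{12}{\frac{21}{2}}\right)^{2} - 8 \left(- \frac{12}{\frac{21}{2}}\right)\right) - 5995580 = \left(-12\right) \frac{2}{21} \left(-64 + \left(\left(-12\right) \frac{2}{21}\right)^{2} - 8 \left(\left(-12\right) \frac{2}{21}\right)\right) - 5995580 = - \frac{8 \left(-64 + \left(- \frac{8}{7}\right)^{2} - - \frac{64}{7}\right)}{7} - 5995580 = - \frac{8 \left(-64 + \frac{64}{49} + \frac{64}{7}\right)}{7} - 5995580 = \left(- \frac{8}{7}\right) \left(- \frac{2624}{49}\right) - 5995580 = \frac{20992}{343} - 5995580 = - \frac{2056462948}{343}$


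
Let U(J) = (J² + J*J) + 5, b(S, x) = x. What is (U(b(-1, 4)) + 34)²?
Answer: 5041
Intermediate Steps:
U(J) = 5 + 2*J² (U(J) = (J² + J²) + 5 = 2*J² + 5 = 5 + 2*J²)
(U(b(-1, 4)) + 34)² = ((5 + 2*4²) + 34)² = ((5 + 2*16) + 34)² = ((5 + 32) + 34)² = (37 + 34)² = 71² = 5041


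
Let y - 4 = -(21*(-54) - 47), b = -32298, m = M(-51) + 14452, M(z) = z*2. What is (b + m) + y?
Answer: -16763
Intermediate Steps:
M(z) = 2*z
m = 14350 (m = 2*(-51) + 14452 = -102 + 14452 = 14350)
y = 1185 (y = 4 - (21*(-54) - 47) = 4 - (-1134 - 47) = 4 - 1*(-1181) = 4 + 1181 = 1185)
(b + m) + y = (-32298 + 14350) + 1185 = -17948 + 1185 = -16763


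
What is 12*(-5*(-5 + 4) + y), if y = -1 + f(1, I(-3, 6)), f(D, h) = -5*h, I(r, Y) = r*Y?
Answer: 1128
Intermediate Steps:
I(r, Y) = Y*r
y = 89 (y = -1 - 30*(-3) = -1 - 5*(-18) = -1 + 90 = 89)
12*(-5*(-5 + 4) + y) = 12*(-5*(-5 + 4) + 89) = 12*(-5*(-1) + 89) = 12*(5 + 89) = 12*94 = 1128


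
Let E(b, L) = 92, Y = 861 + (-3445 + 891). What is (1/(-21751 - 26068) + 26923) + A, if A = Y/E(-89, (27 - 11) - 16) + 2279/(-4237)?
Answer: 501492685251073/18640037476 ≈ 26904.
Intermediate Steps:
Y = -1693 (Y = 861 - 2554 = -1693)
A = -7382909/389804 (A = -1693/92 + 2279/(-4237) = -1693*1/92 + 2279*(-1/4237) = -1693/92 - 2279/4237 = -7382909/389804 ≈ -18.940)
(1/(-21751 - 26068) + 26923) + A = (1/(-21751 - 26068) + 26923) - 7382909/389804 = (1/(-47819) + 26923) - 7382909/389804 = (-1/47819 + 26923) - 7382909/389804 = 1287430936/47819 - 7382909/389804 = 501492685251073/18640037476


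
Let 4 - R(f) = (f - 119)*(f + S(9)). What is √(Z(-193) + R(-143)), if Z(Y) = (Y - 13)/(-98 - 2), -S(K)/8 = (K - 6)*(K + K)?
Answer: I*√15064394/10 ≈ 388.13*I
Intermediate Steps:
S(K) = -16*K*(-6 + K) (S(K) = -8*(K - 6)*(K + K) = -8*(-6 + K)*2*K = -16*K*(-6 + K))
Z(Y) = 13/100 - Y/100 (Z(Y) = (-13 + Y)/(-100) = (-13 + Y)*(-1/100) = 13/100 - Y/100)
R(f) = 4 - (-432 + f)*(-119 + f) (R(f) = 4 - (f - 119)*(f + 16*9*(6 - 1*9)) = 4 - (-119 + f)*(f + 16*9*(6 - 9)) = 4 - (-119 + f)*(f + 16*9*(-3)) = 4 - (-119 + f)*(f - 432) = 4 - (-119 + f)*(-432 + f) = 4 - (-432 + f)*(-119 + f))
√(Z(-193) + R(-143)) = √((13/100 - 1/100*(-193)) + (-51404 - 1*(-143)² + 551*(-143))) = √((13/100 + 193/100) + (-51404 - 1*20449 - 78793)) = √(103/50 + (-51404 - 20449 - 78793)) = √(103/50 - 150646) = √(-7532197/50) = I*√15064394/10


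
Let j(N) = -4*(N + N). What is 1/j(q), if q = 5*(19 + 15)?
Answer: -1/1360 ≈ -0.00073529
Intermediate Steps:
q = 170 (q = 5*34 = 170)
j(N) = -8*N
1/j(q) = 1/(-8*170) = 1/(-1360) = -1/1360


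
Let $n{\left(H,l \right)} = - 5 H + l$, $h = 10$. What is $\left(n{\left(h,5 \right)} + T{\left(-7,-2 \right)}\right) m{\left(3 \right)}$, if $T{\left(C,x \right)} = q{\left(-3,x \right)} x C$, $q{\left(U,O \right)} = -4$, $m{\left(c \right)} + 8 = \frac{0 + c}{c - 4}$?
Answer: $1111$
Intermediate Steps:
$m{\left(c \right)} = -8 + \frac{c}{-4 + c}$ ($m{\left(c \right)} = -8 + \frac{0 + c}{c - 4} = -8 + \frac{c}{-4 + c}$)
$n{\left(H,l \right)} = l - 5 H$
$T{\left(C,x \right)} = - 4 C x$ ($T{\left(C,x \right)} = - 4 x C = - 4 C x$)
$\left(n{\left(h,5 \right)} + T{\left(-7,-2 \right)}\right) m{\left(3 \right)} = \left(\left(5 - 50\right) - \left(-28\right) \left(-2\right)\right) \frac{32 - 21}{-4 + 3} = \left(\left(5 - 50\right) - 56\right) \frac{32 - 21}{-1} = \left(-45 - 56\right) \left(\left(-1\right) 11\right) = \left(-101\right) \left(-11\right) = 1111$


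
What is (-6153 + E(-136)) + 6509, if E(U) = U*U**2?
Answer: -2515100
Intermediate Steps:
E(U) = U**3
(-6153 + E(-136)) + 6509 = (-6153 + (-136)**3) + 6509 = (-6153 - 2515456) + 6509 = -2521609 + 6509 = -2515100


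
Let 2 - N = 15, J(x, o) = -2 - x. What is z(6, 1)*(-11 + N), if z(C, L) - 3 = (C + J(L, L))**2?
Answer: -288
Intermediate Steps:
N = -13 (N = 2 - 1*15 = 2 - 15 = -13)
z(C, L) = 3 + (-2 + C - L)**2 (z(C, L) = 3 + (C + (-2 - L))**2 = 3 + (-2 + C - L)**2)
z(6, 1)*(-11 + N) = (3 + (2 + 1 - 1*6)**2)*(-11 - 13) = (3 + (2 + 1 - 6)**2)*(-24) = (3 + (-3)**2)*(-24) = (3 + 9)*(-24) = 12*(-24) = -288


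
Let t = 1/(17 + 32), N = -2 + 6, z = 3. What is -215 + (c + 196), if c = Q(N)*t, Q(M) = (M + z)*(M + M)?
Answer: -125/7 ≈ -17.857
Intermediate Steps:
N = 4
Q(M) = 2*M*(3 + M) (Q(M) = (M + 3)*(M + M) = (3 + M)*(2*M) = 2*M*(3 + M))
t = 1/49 ≈ 0.020408
c = 8/7 (c = (2*4*(3 + 4))*(1/49) = (2*4*7)*(1/49) = 56*(1/49) = 8/7 ≈ 1.1429)
-215 + (c + 196) = -215 + (8/7 + 196) = -215 + 1380/7 = -125/7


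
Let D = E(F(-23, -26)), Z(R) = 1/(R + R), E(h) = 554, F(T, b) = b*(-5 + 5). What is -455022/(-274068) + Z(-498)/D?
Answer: 6974266255/4200731592 ≈ 1.6602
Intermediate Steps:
F(T, b) = 0 (F(T, b) = b*0 = 0)
Z(R) = 1/(2*R)
D = 554
-455022/(-274068) + Z(-498)/D = -455022/(-274068) + ((½)/(-498))/554 = -455022*(-1/274068) + ((½)*(-1/498))*(1/554) = 25279/15226 - 1/996*1/554 = 25279/15226 - 1/551784 = 6974266255/4200731592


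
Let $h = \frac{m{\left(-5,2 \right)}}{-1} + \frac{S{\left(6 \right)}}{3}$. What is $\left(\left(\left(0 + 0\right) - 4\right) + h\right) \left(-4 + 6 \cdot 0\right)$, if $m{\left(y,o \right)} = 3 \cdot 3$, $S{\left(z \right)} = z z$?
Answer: $4$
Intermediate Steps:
$S{\left(z \right)} = z^{2}$
$m{\left(y,o \right)} = 9$
$h = 3$ ($h = \frac{9}{-1} + \frac{6^{2}}{3} = 9 \left(-1\right) + 36 \cdot \frac{1}{3} = -9 + 12 = 3$)
$\left(\left(\left(0 + 0\right) - 4\right) + h\right) \left(-4 + 6 \cdot 0\right) = \left(\left(\left(0 + 0\right) - 4\right) + 3\right) \left(-4 + 6 \cdot 0\right) = \left(\left(0 - 4\right) + 3\right) \left(-4 + 0\right) = \left(-4 + 3\right) \left(-4\right) = \left(-1\right) \left(-4\right) = 4$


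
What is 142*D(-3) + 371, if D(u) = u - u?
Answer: 371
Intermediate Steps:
D(u) = 0
142*D(-3) + 371 = 142*0 + 371 = 0 + 371 = 371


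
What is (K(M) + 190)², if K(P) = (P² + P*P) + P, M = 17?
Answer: 616225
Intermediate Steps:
K(P) = P + 2*P² (K(P) = (P² + P²) + P = 2*P² + P = P + 2*P²)
(K(M) + 190)² = (17*(1 + 2*17) + 190)² = (17*(1 + 34) + 190)² = (17*35 + 190)² = (595 + 190)² = 785² = 616225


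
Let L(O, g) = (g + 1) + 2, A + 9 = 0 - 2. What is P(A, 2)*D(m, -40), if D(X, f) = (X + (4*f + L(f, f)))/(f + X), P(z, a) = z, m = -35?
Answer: -2552/75 ≈ -34.027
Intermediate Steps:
A = -11 (A = -9 + (0 - 2) = -9 - 2 = -11)
L(O, g) = 3 + g (L(O, g) = (1 + g) + 2 = 3 + g)
D(X, f) = (3 + X + 5*f)/(X + f) (D(X, f) = (X + (4*f + (3 + f)))/(f + X) = (X + (3 + 5*f))/(X + f) = (3 + X + 5*f)/(X + f))
P(A, 2)*D(m, -40) = -11*(3 - 35 + 5*(-40))/(-35 - 40) = -11*(3 - 35 - 200)/(-75) = -(-11)*(-232)/75 = -11*232/75 = -2552/75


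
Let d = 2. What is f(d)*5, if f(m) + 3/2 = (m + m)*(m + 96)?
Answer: 3905/2 ≈ 1952.5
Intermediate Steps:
f(m) = -3/2 + 2*m*(96 + m) (f(m) = -3/2 + (m + m)*(m + 96) = -3/2 + (2*m)*(96 + m) = -3/2 + 2*m*(96 + m))
f(d)*5 = (-3/2 + 2*2² + 192*2)*5 = (-3/2 + 2*4 + 384)*5 = (-3/2 + 8 + 384)*5 = (781/2)*5 = 3905/2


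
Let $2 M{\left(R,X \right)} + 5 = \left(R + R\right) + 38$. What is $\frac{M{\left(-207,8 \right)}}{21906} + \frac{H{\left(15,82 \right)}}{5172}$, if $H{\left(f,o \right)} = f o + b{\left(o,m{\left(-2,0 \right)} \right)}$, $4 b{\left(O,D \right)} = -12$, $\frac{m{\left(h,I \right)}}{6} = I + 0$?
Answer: $\frac{719261}{3147162} \approx 0.22854$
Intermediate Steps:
$m{\left(h,I \right)} = 6 I$ ($m{\left(h,I \right)} = 6 \left(I + 0\right) = 6 I$)
$b{\left(O,D \right)} = -3$ ($b{\left(O,D \right)} = \frac{1}{4} \left(-12\right) = -3$)
$H{\left(f,o \right)} = -3 + f o$ ($H{\left(f,o \right)} = f o - 3 = -3 + f o$)
$M{\left(R,X \right)} = \frac{33}{2} + R$ ($M{\left(R,X \right)} = - \frac{5}{2} + \frac{\left(R + R\right) + 38}{2} = - \frac{5}{2} + \frac{2 R + 38}{2} = - \frac{5}{2} + \frac{38 + 2 R}{2} = - \frac{5}{2} + \left(19 + R\right) = \frac{33}{2} + R$)
$\frac{M{\left(-207,8 \right)}}{21906} + \frac{H{\left(15,82 \right)}}{5172} = \frac{\frac{33}{2} - 207}{21906} + \frac{-3 + 15 \cdot 82}{5172} = \left(- \frac{381}{2}\right) \frac{1}{21906} + \left(-3 + 1230\right) \frac{1}{5172} = - \frac{127}{14604} + 1227 \cdot \frac{1}{5172} = - \frac{127}{14604} + \frac{409}{1724} = \frac{719261}{3147162}$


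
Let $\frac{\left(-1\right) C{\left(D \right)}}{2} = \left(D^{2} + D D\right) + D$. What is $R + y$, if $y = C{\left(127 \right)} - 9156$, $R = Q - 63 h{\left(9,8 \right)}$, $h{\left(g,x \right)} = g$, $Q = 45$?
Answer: $-74448$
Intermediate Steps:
$R = -522$ ($R = 45 - 567 = -522$)
$C{\left(D \right)} = - 4 D^{2} - 2 D$ ($C{\left(D \right)} = - 2 \left(\left(D^{2} + D D\right) + D\right) = - 2 \left(\left(D^{2} + D^{2}\right) + D\right) = - 2 \left(2 D^{2} + D\right) = - 2 \left(D + 2 D^{2}\right) = - 4 D^{2} - 2 D$)
$y = -73926$ ($y = \left(-2\right) 127 \left(1 + 2 \cdot 127\right) - 9156 = \left(-2\right) 127 \left(1 + 254\right) - 9156 = \left(-2\right) 127 \cdot 255 - 9156 = -64770 - 9156 = -73926$)
$R + y = -522 - 73926 = -74448$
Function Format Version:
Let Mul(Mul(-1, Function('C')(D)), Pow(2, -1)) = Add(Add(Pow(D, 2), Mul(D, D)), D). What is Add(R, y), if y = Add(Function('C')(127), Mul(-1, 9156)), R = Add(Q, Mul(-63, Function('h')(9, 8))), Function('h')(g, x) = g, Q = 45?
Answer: -74448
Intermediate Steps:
R = -522 (R = Add(45, Mul(-63, 9)) = Add(45, -567) = -522)
Function('C')(D) = Add(Mul(-4, Pow(D, 2)), Mul(-2, D)) (Function('C')(D) = Mul(-2, Add(Add(Pow(D, 2), Mul(D, D)), D)) = Mul(-2, Add(Add(Pow(D, 2), Pow(D, 2)), D)) = Mul(-2, Add(Mul(2, Pow(D, 2)), D)) = Mul(-2, Add(D, Mul(2, Pow(D, 2)))) = Add(Mul(-4, Pow(D, 2)), Mul(-2, D)))
y = -73926 (y = Add(Mul(-2, 127, Add(1, Mul(2, 127))), Mul(-1, 9156)) = Add(Mul(-2, 127, Add(1, 254)), -9156) = Add(Mul(-2, 127, 255), -9156) = Add(-64770, -9156) = -73926)
Add(R, y) = Add(-522, -73926) = -74448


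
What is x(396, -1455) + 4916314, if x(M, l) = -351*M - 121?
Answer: 4777197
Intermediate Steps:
x(M, l) = -121 - 351*M
x(396, -1455) + 4916314 = (-121 - 351*396) + 4916314 = (-121 - 138996) + 4916314 = -139117 + 4916314 = 4777197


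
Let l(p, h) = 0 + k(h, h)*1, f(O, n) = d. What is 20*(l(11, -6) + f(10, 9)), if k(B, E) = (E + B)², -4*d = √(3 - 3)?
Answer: 2880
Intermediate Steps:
d = 0 (d = -√(3 - 3)/4 = -√0/4 = -¼*0 = 0)
k(B, E) = (B + E)²
f(O, n) = 0
l(p, h) = 4*h² (l(p, h) = 0 + (h + h)²*1 = 0 + (2*h)²*1 = 0 + (4*h²)*1 = 0 + 4*h² = 4*h²)
20*(l(11, -6) + f(10, 9)) = 20*(4*(-6)² + 0) = 20*(4*36 + 0) = 20*(144 + 0) = 20*144 = 2880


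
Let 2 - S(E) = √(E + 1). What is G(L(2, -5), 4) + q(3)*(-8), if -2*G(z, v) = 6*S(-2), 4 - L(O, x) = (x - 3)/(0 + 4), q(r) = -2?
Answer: 10 + 3*I ≈ 10.0 + 3.0*I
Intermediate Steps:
S(E) = 2 - √(1 + E) (S(E) = 2 - √(E + 1) = 2 - √(1 + E))
L(O, x) = 19/4 - x/4 (L(O, x) = 4 - (x - 3)/(0 + 4) = 4 - (-3 + x)/4 = 4 - (-¾ + x/4) = 4 + (¾ - x/4) = 19/4 - x/4)
G(z, v) = -6 + 3*I (G(z, v) = -3*(2 - √(1 - 2)) = -3*(2 - √(-1)) = -3*(2 - I) = -(12 - 6*I)/2 = -6 + 3*I)
G(L(2, -5), 4) + q(3)*(-8) = (-6 + 3*I) - 2*(-8) = (-6 + 3*I) + 16 = 10 + 3*I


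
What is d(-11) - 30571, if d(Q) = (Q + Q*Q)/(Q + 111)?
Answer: -305699/10 ≈ -30570.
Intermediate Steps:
d(Q) = (Q + Q²)/(111 + Q)
d(-11) - 30571 = -11*(1 - 11)/(111 - 11) - 30571 = -11*(-10)/100 - 30571 = -11*1/100*(-10) - 30571 = 11/10 - 30571 = -305699/10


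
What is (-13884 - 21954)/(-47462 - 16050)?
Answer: 17919/31756 ≈ 0.56427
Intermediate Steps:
(-13884 - 21954)/(-47462 - 16050) = -35838/(-63512) = -35838*(-1/63512) = 17919/31756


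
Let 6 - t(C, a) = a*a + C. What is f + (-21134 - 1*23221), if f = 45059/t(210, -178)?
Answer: -1414437299/31888 ≈ -44356.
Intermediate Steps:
t(C, a) = 6 - C - a² (t(C, a) = 6 - (a*a + C) = 6 - (a² + C) = 6 - (C + a²) = 6 + (-C - a²) = 6 - C - a²)
f = -45059/31888 (f = 45059/(6 - 1*210 - 1*(-178)²) = 45059/(6 - 210 - 1*31684) = 45059/(6 - 210 - 31684) = 45059/(-31888) = 45059*(-1/31888) = -45059/31888 ≈ -1.4130)
f + (-21134 - 1*23221) = -45059/31888 + (-21134 - 1*23221) = -45059/31888 + (-21134 - 23221) = -45059/31888 - 44355 = -1414437299/31888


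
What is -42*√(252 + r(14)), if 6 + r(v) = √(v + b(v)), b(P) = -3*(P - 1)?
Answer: -42*√(246 + 5*I) ≈ -658.78 - 6.6942*I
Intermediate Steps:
b(P) = 3 - 3*P (b(P) = -3*(-1 + P) = 3 - 3*P)
r(v) = -6 + √(3 - 2*v) (r(v) = -6 + √(v + (3 - 3*v)) = -6 + √(3 - 2*v))
-42*√(252 + r(14)) = -42*√(252 + (-6 + √(3 - 2*14))) = -42*√(252 + (-6 + √(3 - 28))) = -42*√(252 + (-6 + √(-25))) = -42*√(252 + (-6 + 5*I)) = -42*√(246 + 5*I)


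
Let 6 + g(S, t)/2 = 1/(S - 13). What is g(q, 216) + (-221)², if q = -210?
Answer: 10888865/223 ≈ 48829.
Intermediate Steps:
g(S, t) = -12 + 2/(-13 + S) (g(S, t) = -12 + 2/(S - 13) = -12 + 2/(-13 + S))
g(q, 216) + (-221)² = 2*(79 - 6*(-210))/(-13 - 210) + (-221)² = 2*(79 + 1260)/(-223) + 48841 = 2*(-1/223)*1339 + 48841 = -2678/223 + 48841 = 10888865/223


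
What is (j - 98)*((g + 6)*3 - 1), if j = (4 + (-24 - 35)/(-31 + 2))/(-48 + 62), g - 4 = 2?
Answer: -198065/58 ≈ -3414.9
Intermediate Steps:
g = 6 (g = 4 + 2 = 6)
j = 25/58 (j = (4 - 59/(-29))/14 = (4 - 59*(-1/29))*(1/14) = (4 + 59/29)*(1/14) = (175/29)*(1/14) = 25/58 ≈ 0.43103)
(j - 98)*((g + 6)*3 - 1) = (25/58 - 98)*((6 + 6)*3 - 1) = -5659*(12*3 - 1)/58 = -5659*(36 - 1)/58 = -5659/58*35 = -198065/58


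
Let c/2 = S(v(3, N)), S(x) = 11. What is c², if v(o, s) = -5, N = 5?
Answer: 484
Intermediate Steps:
c = 22 (c = 2*11 = 22)
c² = 22² = 484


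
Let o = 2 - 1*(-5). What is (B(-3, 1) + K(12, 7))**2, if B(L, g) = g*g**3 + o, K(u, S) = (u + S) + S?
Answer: 1156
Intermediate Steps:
o = 7 (o = 2 + 5 = 7)
K(u, S) = u + 2*S (K(u, S) = (S + u) + S = u + 2*S)
B(L, g) = 7 + g**4 (B(L, g) = g*g**3 + 7 = g**4 + 7 = 7 + g**4)
(B(-3, 1) + K(12, 7))**2 = ((7 + 1**4) + (12 + 2*7))**2 = ((7 + 1) + (12 + 14))**2 = (8 + 26)**2 = 34**2 = 1156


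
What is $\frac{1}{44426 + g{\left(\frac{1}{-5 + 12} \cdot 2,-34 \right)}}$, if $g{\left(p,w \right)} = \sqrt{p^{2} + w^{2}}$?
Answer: $\frac{11221}{498503854} - \frac{7 \sqrt{14162}}{48354873838} \approx 2.2492 \cdot 10^{-5}$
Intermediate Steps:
$\frac{1}{44426 + g{\left(\frac{1}{-5 + 12} \cdot 2,-34 \right)}} = \frac{1}{44426 + \sqrt{\left(\frac{1}{-5 + 12} \cdot 2\right)^{2} + \left(-34\right)^{2}}} = \frac{1}{44426 + \sqrt{\left(\frac{1}{7} \cdot 2\right)^{2} + 1156}} = \frac{1}{44426 + \sqrt{\left(\frac{2}{7}\right)^{2} + 1156}} = \frac{1}{44426 + \sqrt{\frac{4}{49} + 1156}} = \frac{1}{44426 + \sqrt{\frac{56648}{49}}} = \frac{1}{44426 + \frac{2 \sqrt{14162}}{7}}$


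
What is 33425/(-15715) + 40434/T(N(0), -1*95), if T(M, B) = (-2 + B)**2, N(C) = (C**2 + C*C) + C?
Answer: 9169271/4224641 ≈ 2.1704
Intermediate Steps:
N(C) = C + 2*C**2 (N(C) = (C**2 + C**2) + C = 2*C**2 + C = C + 2*C**2)
33425/(-15715) + 40434/T(N(0), -1*95) = 33425/(-15715) + 40434/((-2 - 1*95)**2) = 33425*(-1/15715) + 40434/((-2 - 95)**2) = -955/449 + 40434/((-97)**2) = -955/449 + 40434/9409 = 9169271/4224641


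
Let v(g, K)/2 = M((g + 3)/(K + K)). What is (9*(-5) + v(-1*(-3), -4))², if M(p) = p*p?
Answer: 123201/64 ≈ 1925.0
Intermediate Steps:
M(p) = p²
v(g, K) = (3 + g)²/(2*K²) (v(g, K) = 2*((g + 3)/(K + K))² = 2*((3 + g)/((2*K)))² = 2*((3 + g)*(1/(2*K)))² = 2*((3 + g)/(2*K))² = 2*((3 + g)²/(4*K²)) = (3 + g)²/(2*K²))
(9*(-5) + v(-1*(-3), -4))² = (9*(-5) + (½)*(3 - 1*(-3))²/(-4)²)² = (-45 + (½)*(1/16)*(3 + 3)²)² = (-45 + (½)*(1/16)*6²)² = (-45 + (½)*(1/16)*36)² = (-45 + 9/8)² = (-351/8)² = 123201/64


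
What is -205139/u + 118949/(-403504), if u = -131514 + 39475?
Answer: 71826460045/37138104656 ≈ 1.9340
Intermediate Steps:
u = -92039
-205139/u + 118949/(-403504) = -205139/(-92039) + 118949/(-403504) = -205139*(-1/92039) + 118949*(-1/403504) = 205139/92039 - 118949/403504 = 71826460045/37138104656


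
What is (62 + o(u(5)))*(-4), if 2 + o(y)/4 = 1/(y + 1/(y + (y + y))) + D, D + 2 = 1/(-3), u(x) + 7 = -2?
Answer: -32372/183 ≈ -176.90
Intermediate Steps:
u(x) = -9 (u(x) = -7 - 2 = -9)
D = -7/3 (D = -2 + 1/(-3) = -2 - 1/3 = -7/3 ≈ -2.3333)
o(y) = -52/3 + 4/(y + 1/(3*y)) (o(y) = -8 + 4*(1/(y + 1/(y + (y + y))) - 7/3) = -8 + 4*(1/(y + 1/(y + 2*y)) - 7/3) = -8 + 4*(1/(y + 1/(3*y)) - 7/3) = -8 + 4*(-7/3 + 1/(y + 1/(3*y))) = -8 + (-28/3 + 4/(y + 1/(3*y))) = -52/3 + 4/(y + 1/(3*y)))
(62 + o(u(5)))*(-4) = (62 + 4*(-13 - 39*(-9)**2 + 9*(-9))/(3*(1 + 3*(-9)**2)))*(-4) = (62 + 4*(-13 - 39*81 - 81)/(3*(1 + 3*81)))*(-4) = (62 + 4*(-13 - 3159 - 81)/(3*(1 + 243)))*(-4) = (62 + (4/3)*(-3253)/244)*(-4) = (62 + (4/3)*(1/244)*(-3253))*(-4) = (62 - 3253/183)*(-4) = (8093/183)*(-4) = -32372/183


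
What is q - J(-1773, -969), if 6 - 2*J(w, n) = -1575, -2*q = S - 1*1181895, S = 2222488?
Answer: -521087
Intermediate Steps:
q = -1040593/2 (q = -(2222488 - 1*1181895)/2 = -(2222488 - 1181895)/2 = -1/2*1040593 = -1040593/2 ≈ -5.2030e+5)
J(w, n) = 1581/2 (J(w, n) = 3 - 1/2*(-1575) = 3 + 1575/2 = 1581/2)
q - J(-1773, -969) = -1040593/2 - 1*1581/2 = -1040593/2 - 1581/2 = -521087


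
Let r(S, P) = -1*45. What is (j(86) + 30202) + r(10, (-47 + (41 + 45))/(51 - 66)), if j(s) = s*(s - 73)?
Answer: 31275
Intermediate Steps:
r(S, P) = -45
j(s) = s*(-73 + s)
(j(86) + 30202) + r(10, (-47 + (41 + 45))/(51 - 66)) = (86*(-73 + 86) + 30202) - 45 = (86*13 + 30202) - 45 = (1118 + 30202) - 45 = 31320 - 45 = 31275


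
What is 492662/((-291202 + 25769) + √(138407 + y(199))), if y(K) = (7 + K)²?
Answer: -65384376323/35227248323 - 246331*√180843/35227248323 ≈ -1.8590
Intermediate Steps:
492662/((-291202 + 25769) + √(138407 + y(199))) = 492662/((-291202 + 25769) + √(138407 + (7 + 199)²)) = 492662/(-265433 + √(138407 + 206²)) = 492662/(-265433 + √(138407 + 42436)) = 492662/(-265433 + √180843)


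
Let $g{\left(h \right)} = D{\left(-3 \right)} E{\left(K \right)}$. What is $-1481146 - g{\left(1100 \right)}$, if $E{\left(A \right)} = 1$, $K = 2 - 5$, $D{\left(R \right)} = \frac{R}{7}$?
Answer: $- \frac{10368019}{7} \approx -1.4811 \cdot 10^{6}$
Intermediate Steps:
$D{\left(R \right)} = \frac{R}{7}$ ($D{\left(R \right)} = R \frac{1}{7} = \frac{R}{7}$)
$K = -3$ ($K = 2 - 5 = -3$)
$g{\left(h \right)} = - \frac{3}{7}$ ($g{\left(h \right)} = \frac{1}{7} \left(-3\right) 1 = \left(- \frac{3}{7}\right) 1 = - \frac{3}{7}$)
$-1481146 - g{\left(1100 \right)} = -1481146 - - \frac{3}{7} = -1481146 + \frac{3}{7} = - \frac{10368019}{7}$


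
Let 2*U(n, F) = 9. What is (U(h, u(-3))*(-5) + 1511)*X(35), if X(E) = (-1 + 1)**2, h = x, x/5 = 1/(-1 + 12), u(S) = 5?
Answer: 0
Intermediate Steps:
x = 5/11 (x = 5/(-1 + 12) = 5/11 ≈ 0.45455)
h = 5/11 ≈ 0.45455
U(n, F) = 9/2 (U(n, F) = (1/2)*9 = 9/2)
X(E) = 0 (X(E) = 0**2 = 0)
(U(h, u(-3))*(-5) + 1511)*X(35) = ((9/2)*(-5) + 1511)*0 = (-45/2 + 1511)*0 = (2977/2)*0 = 0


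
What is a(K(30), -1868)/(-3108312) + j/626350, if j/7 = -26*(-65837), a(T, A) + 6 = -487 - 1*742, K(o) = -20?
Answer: 18622803051229/973445610600 ≈ 19.131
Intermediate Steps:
a(T, A) = -1235 (a(T, A) = -6 + (-487 - 1*742) = -6 + (-487 - 742) = -6 - 1229 = -1235)
j = 11982334 (j = 7*(-26*(-65837)) = 7*1711762 = 11982334)
a(K(30), -1868)/(-3108312) + j/626350 = -1235/(-3108312) + 11982334/626350 = -1235*(-1/3108312) + 11982334*(1/626350) = 1235/3108312 + 5991167/313175 = 18622803051229/973445610600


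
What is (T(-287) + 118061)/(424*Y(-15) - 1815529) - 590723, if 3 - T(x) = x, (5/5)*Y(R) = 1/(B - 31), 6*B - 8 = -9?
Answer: -200554300837278/339506467 ≈ -5.9072e+5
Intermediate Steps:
B = -⅙ (B = 4/3 + (⅙)*(-9) = 4/3 - 3/2 = -⅙ ≈ -0.16667)
Y(R) = -6/187 (Y(R) = 1/(-⅙ - 31) = 1/(-187/6) = -6/187)
T(x) = 3 - x
(T(-287) + 118061)/(424*Y(-15) - 1815529) - 590723 = ((3 - 1*(-287)) + 118061)/(424*(-6/187) - 1815529) - 590723 = ((3 + 287) + 118061)/(-2544/187 - 1815529) - 590723 = (290 + 118061)/(-339506467/187) - 590723 = 118351*(-187/339506467) - 590723 = -22131637/339506467 - 590723 = -200554300837278/339506467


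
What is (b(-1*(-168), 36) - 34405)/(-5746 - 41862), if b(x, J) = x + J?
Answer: 34201/47608 ≈ 0.71839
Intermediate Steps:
b(x, J) = J + x
(b(-1*(-168), 36) - 34405)/(-5746 - 41862) = ((36 - 1*(-168)) - 34405)/(-5746 - 41862) = ((36 + 168) - 34405)/(-47608) = (204 - 34405)*(-1/47608) = -34201*(-1/47608) = 34201/47608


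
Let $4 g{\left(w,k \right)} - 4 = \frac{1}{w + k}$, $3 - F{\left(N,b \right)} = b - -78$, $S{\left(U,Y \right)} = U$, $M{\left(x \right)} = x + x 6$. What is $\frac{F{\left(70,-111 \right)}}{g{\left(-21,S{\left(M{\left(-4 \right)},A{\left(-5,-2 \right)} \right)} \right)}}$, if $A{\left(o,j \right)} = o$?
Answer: $\frac{2352}{65} \approx 36.185$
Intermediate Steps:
$M{\left(x \right)} = 7 x$ ($M{\left(x \right)} = x + 6 x = 7 x$)
$F{\left(N,b \right)} = -75 - b$ ($F{\left(N,b \right)} = 3 - \left(b - -78\right) = 3 - \left(b + 78\right) = 3 - \left(78 + b\right) = -75 - b$)
$g{\left(w,k \right)} = 1 + \frac{1}{4 \left(k + w\right)}$ ($g{\left(w,k \right)} = 1 + \frac{1}{4 \left(w + k\right)} = 1 + \frac{1}{4 \left(k + w\right)}$)
$\frac{F{\left(70,-111 \right)}}{g{\left(-21,S{\left(M{\left(-4 \right)},A{\left(-5,-2 \right)} \right)} \right)}} = \frac{-75 - -111}{\frac{1}{7 \left(-4\right) - 21} \left(\frac{1}{4} + 7 \left(-4\right) - 21\right)} = \frac{-75 + 111}{\frac{1}{-28 - 21} \left(\frac{1}{4} - 28 - 21\right)} = \frac{36}{\frac{1}{-49} \left(- \frac{195}{4}\right)} = \frac{36}{\left(- \frac{1}{49}\right) \left(- \frac{195}{4}\right)} = \frac{36}{\frac{195}{196}} = 36 \cdot \frac{196}{195} = \frac{2352}{65}$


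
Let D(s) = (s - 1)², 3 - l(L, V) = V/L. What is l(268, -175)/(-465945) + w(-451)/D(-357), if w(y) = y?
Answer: -3527707051/1000266030915 ≈ -0.0035268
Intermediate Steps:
l(L, V) = 3 - V/L
D(s) = (-1 + s)²
l(268, -175)/(-465945) + w(-451)/D(-357) = (3 - 1*(-175)/268)/(-465945) - 451/(-1 - 357)² = (3 - 1*(-175)*1/268)*(-1/465945) - 451/((-358)²) = (3 + 175/268)*(-1/465945) - 451/128164 = (979/268)*(-1/465945) - 451*1/128164 = -979/124873260 - 451/128164 = -3527707051/1000266030915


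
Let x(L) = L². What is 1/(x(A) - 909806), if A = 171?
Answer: -1/880565 ≈ -1.1356e-6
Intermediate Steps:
1/(x(A) - 909806) = 1/(171² - 909806) = 1/(29241 - 909806) = 1/(-880565) = -1/880565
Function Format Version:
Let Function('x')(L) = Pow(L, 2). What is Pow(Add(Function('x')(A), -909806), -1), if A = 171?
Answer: Rational(-1, 880565) ≈ -1.1356e-6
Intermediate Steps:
Pow(Add(Function('x')(A), -909806), -1) = Pow(Add(Pow(171, 2), -909806), -1) = Pow(Add(29241, -909806), -1) = Pow(-880565, -1) = Rational(-1, 880565)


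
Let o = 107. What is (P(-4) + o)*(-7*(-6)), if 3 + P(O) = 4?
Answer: 4536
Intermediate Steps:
P(O) = 1 (P(O) = -3 + 4 = 1)
(P(-4) + o)*(-7*(-6)) = (1 + 107)*(-7*(-6)) = 108*42 = 4536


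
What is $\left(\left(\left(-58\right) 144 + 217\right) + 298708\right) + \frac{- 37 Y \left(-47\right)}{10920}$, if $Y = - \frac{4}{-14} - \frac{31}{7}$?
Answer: $\frac{22211349689}{76440} \approx 2.9057 \cdot 10^{5}$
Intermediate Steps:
$Y = - \frac{29}{7}$ ($Y = \left(-4\right) \left(- \frac{1}{14}\right) - \frac{31}{7} = \frac{2}{7} - \frac{31}{7} = - \frac{29}{7} \approx -4.1429$)
$\left(\left(\left(-58\right) 144 + 217\right) + 298708\right) + \frac{- 37 Y \left(-47\right)}{10920} = \left(\left(\left(-58\right) 144 + 217\right) + 298708\right) + \frac{\left(-37\right) \left(- \frac{29}{7}\right) \left(-47\right)}{10920} = \left(\left(-8352 + 217\right) + 298708\right) + \frac{1073}{7} \left(-47\right) \frac{1}{10920} = \left(-8135 + 298708\right) - \frac{50431}{76440} = 290573 - \frac{50431}{76440} = \frac{22211349689}{76440}$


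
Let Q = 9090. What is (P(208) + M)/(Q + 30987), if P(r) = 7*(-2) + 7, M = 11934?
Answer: 11927/40077 ≈ 0.29760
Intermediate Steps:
P(r) = -7 (P(r) = -14 + 7 = -7)
(P(208) + M)/(Q + 30987) = (-7 + 11934)/(9090 + 30987) = 11927/40077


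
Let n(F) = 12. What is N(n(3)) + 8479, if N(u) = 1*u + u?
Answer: 8503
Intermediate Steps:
N(u) = 2*u (N(u) = u + u = 2*u)
N(n(3)) + 8479 = 2*12 + 8479 = 24 + 8479 = 8503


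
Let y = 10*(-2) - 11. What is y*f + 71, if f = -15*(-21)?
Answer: -9694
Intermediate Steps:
y = -31 (y = -20 - 11 = -31)
f = 315
y*f + 71 = -31*315 + 71 = -9765 + 71 = -9694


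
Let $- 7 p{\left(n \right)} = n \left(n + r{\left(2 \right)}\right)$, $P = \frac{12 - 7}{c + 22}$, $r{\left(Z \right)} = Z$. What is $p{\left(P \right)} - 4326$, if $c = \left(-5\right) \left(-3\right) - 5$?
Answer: $- \frac{31009113}{7168} \approx -4326.0$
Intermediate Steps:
$c = 10$ ($c = 15 - 5 = 10$)
$P = \frac{5}{32}$ ($P = \frac{12 - 7}{10 + 22} = \frac{5}{32} \approx 0.15625$)
$p{\left(n \right)} = - \frac{n \left(2 + n\right)}{7}$ ($p{\left(n \right)} = - \frac{n \left(n + 2\right)}{7} = - \frac{n \left(2 + n\right)}{7}$)
$p{\left(P \right)} - 4326 = \left(- \frac{1}{7}\right) \frac{5}{32} \left(2 + \frac{5}{32}\right) - 4326 = \left(- \frac{1}{7}\right) \frac{5}{32} \cdot \frac{69}{32} - 4326 = - \frac{345}{7168} - 4326 = - \frac{31009113}{7168}$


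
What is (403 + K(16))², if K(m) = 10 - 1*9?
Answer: 163216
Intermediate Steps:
K(m) = 1 (K(m) = 10 - 9 = 1)
(403 + K(16))² = (403 + 1)² = 404² = 163216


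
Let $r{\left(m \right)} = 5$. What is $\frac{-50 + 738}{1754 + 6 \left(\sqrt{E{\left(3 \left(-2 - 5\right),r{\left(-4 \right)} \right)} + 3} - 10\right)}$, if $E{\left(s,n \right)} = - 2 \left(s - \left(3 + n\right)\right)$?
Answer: $\frac{72842}{179215} - \frac{258 \sqrt{61}}{179215} \approx 0.39521$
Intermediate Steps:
$E{\left(s,n \right)} = 6 - 2 s + 2 n$ ($E{\left(s,n \right)} = - 2 \left(-3 + s - n\right) = 6 - 2 s + 2 n$)
$\frac{-50 + 738}{1754 + 6 \left(\sqrt{E{\left(3 \left(-2 - 5\right),r{\left(-4 \right)} \right)} + 3} - 10\right)} = \frac{-50 + 738}{1754 + 6 \left(\sqrt{\left(6 - 2 \cdot 3 \left(-2 - 5\right) + 2 \cdot 5\right) + 3} - 10\right)} = \frac{688}{1754 + 6 \left(\sqrt{\left(6 - 2 \cdot 3 \left(-7\right) + 10\right) + 3} - 10\right)} = \frac{688}{1754 + 6 \left(\sqrt{\left(6 - -42 + 10\right) + 3} - 10\right)} = \frac{688}{1754 + 6 \left(\sqrt{\left(6 + 42 + 10\right) + 3} - 10\right)} = \frac{688}{1754 + 6 \left(\sqrt{58 + 3} - 10\right)} = \frac{688}{1754 + 6 \left(\sqrt{61} - 10\right)} = \frac{688}{1754 + 6 \left(-10 + \sqrt{61}\right)} = \frac{688}{1754 - \left(60 - 6 \sqrt{61}\right)} = \frac{688}{1694 + 6 \sqrt{61}}$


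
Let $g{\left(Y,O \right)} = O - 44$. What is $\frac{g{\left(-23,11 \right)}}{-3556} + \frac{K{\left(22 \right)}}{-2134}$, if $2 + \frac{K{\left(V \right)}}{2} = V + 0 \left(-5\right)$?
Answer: $- \frac{35909}{3794252} \approx -0.0094641$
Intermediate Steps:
$g{\left(Y,O \right)} = -44 + O$
$K{\left(V \right)} = -4 + 2 V$ ($K{\left(V \right)} = -4 + 2 \left(V + 0 \left(-5\right)\right) = -4 + 2 \left(V + 0\right) = -4 + 2 V$)
$\frac{g{\left(-23,11 \right)}}{-3556} + \frac{K{\left(22 \right)}}{-2134} = \frac{-44 + 11}{-3556} + \frac{-4 + 2 \cdot 22}{-2134} = \left(-33\right) \left(- \frac{1}{3556}\right) + \left(-4 + 44\right) \left(- \frac{1}{2134}\right) = \frac{33}{3556} + 40 \left(- \frac{1}{2134}\right) = \frac{33}{3556} - \frac{20}{1067} = - \frac{35909}{3794252}$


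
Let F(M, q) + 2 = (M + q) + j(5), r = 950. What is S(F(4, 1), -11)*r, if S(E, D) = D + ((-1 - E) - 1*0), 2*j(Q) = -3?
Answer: -12825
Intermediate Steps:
j(Q) = -3/2 (j(Q) = (1/2)*(-3) = -3/2)
F(M, q) = -7/2 + M + q (F(M, q) = -2 + ((M + q) - 3/2) = -2 + (-3/2 + M + q) = -7/2 + M + q)
S(E, D) = -1 + D - E (S(E, D) = D + ((-1 - E) + 0) = D + (-1 - E) = -1 + D - E)
S(F(4, 1), -11)*r = (-1 - 11 - (-7/2 + 4 + 1))*950 = (-1 - 11 - 1*3/2)*950 = (-1 - 11 - 3/2)*950 = -27/2*950 = -12825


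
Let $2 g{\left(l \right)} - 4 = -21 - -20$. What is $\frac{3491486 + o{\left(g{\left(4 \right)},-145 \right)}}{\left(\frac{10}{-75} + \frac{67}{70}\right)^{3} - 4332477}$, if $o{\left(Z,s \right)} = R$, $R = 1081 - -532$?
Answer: $- \frac{32349589839000}{40123064319283} \approx -0.80626$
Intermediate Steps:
$g{\left(l \right)} = \frac{3}{2}$ ($g{\left(l \right)} = 2 + \frac{-21 - -20}{2} = 2 + \frac{-21 + 20}{2} = 2 + \frac{1}{2} \left(-1\right) = 2 - \frac{1}{2} = \frac{3}{2}$)
$R = 1613$ ($R = 1081 + 532 = 1613$)
$o{\left(Z,s \right)} = 1613$
$\frac{3491486 + o{\left(g{\left(4 \right)},-145 \right)}}{\left(\frac{10}{-75} + \frac{67}{70}\right)^{3} - 4332477} = \frac{3491486 + 1613}{\left(\frac{10}{-75} + \frac{67}{70}\right)^{3} - 4332477} = \frac{3493099}{\left(10 \left(- \frac{1}{75}\right) + 67 \cdot \frac{1}{70}\right)^{3} - 4332477} = \frac{3493099}{\left(- \frac{2}{15} + \frac{67}{70}\right)^{3} - 4332477} = \frac{3493099}{\left(\frac{173}{210}\right)^{3} - 4332477} = \frac{3493099}{\frac{5177717}{9261000} - 4332477} = \frac{3493099}{- \frac{40123064319283}{9261000}} = 3493099 \left(- \frac{9261000}{40123064319283}\right) = - \frac{32349589839000}{40123064319283}$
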